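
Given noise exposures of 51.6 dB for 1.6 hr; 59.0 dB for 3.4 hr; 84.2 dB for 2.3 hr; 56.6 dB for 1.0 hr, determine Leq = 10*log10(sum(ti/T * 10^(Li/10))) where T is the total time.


T_total = 1.6 + 3.4 + 2.3 + 1.0 = 8.3 hr
(1.6/8.3) * 10^(51.6/10) = 27863.9
(3.4/8.3) * 10^(59.0/10) = 325387
(2.3/8.3) * 10^(84.2/10) = 7.28869e+07
(1.0/8.3) * 10^(56.6/10) = 55070.9
Sum = 27863.9 + 325387 + 7.28869e+07 + 55070.9 = 7.32952e+07
Leq = 10*log10(7.32952e+07) = 78.651 dB


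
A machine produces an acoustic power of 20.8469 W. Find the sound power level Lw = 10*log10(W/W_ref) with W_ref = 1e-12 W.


W / W_ref = 20.8469 / 1e-12 = 2.08469e+13
Lw = 10 * log10(2.08469e+13) = 133.19 dB


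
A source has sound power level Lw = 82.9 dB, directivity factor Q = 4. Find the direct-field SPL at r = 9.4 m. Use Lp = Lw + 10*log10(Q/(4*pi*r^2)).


4*pi*r^2 = 4*pi*9.4^2 = 1110.36 m^2
Q / (4*pi*r^2) = 4 / 1110.36 = 0.00360244
Lp = 82.9 + 10*log10(0.00360244) = 58.466 dB


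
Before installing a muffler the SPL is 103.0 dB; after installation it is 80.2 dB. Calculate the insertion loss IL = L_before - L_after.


Insertion loss = SPL without muffler - SPL with muffler
IL = 103.0 - 80.2 = 22.8 dB


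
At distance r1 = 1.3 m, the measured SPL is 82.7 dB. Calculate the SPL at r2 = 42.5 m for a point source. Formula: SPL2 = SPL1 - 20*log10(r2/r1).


r2/r1 = 42.5/1.3 = 32.6923
Correction = 20*log10(32.6923) = 30.2889 dB
SPL2 = 82.7 - 30.2889 = 52.411 dB


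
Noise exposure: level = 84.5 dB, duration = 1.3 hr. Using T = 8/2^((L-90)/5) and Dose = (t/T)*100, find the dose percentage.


T_allowed = 8 / 2^((84.5 - 90)/5) = 17.1484 hr
Dose = 1.3 / 17.1484 * 100 = 7.5809 %


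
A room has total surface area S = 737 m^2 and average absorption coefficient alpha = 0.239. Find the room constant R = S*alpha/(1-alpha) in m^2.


R = 737 * 0.239 / (1 - 0.239) = 231.46 m^2


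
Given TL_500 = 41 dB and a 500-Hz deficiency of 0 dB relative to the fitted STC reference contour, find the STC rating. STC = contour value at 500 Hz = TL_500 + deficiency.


By ASTM E413, STC = value of the fitted reference contour at 500 Hz.
Contour value at 500 Hz = TL_500 + deficiency = 41 + 0 = 41
STC = 41


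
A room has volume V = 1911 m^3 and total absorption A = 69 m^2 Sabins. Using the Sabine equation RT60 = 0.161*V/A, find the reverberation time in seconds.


RT60 = 0.161 * 1911 / 69 = 4.459 s


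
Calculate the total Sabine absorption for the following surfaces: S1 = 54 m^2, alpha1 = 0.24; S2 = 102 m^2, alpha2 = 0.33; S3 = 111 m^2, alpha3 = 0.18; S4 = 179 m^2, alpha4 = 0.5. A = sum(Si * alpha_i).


54 * 0.24 = 12.96
102 * 0.33 = 33.66
111 * 0.18 = 19.98
179 * 0.5 = 89.5
A_total = 12.96 + 33.66 + 19.98 + 89.5 = 156.1 m^2


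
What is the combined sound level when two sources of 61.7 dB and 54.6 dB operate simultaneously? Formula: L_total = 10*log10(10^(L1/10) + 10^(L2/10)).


10^(61.7/10) = 1.47911e+06
10^(54.6/10) = 288403
Sum = 1.47911e+06 + 288403 = 1.76751e+06
L_total = 10*log10(1.76751e+06) = 62.474 dB


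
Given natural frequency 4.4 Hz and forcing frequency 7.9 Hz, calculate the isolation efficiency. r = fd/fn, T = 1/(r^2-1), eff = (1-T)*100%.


r = 7.9 / 4.4 = 1.79545
r^2 - 1 = 1.79545^2 - 1 = 2.22364
T = 1/2.22364 = 0.449713
Efficiency = (1 - 0.449713)*100 = 55.029 %


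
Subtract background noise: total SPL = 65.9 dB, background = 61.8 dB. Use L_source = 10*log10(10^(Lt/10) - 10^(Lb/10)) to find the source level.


10^(65.9/10) = 3.89045e+06
10^(61.8/10) = 1.51356e+06
Difference = 3.89045e+06 - 1.51356e+06 = 2.37689e+06
L_source = 10*log10(2.37689e+06) = 63.76 dB


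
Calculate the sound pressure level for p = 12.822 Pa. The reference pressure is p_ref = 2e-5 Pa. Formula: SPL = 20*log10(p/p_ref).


p / p_ref = 12.822 / 2e-5 = 641100
SPL = 20 * log10(641100) = 116.14 dB


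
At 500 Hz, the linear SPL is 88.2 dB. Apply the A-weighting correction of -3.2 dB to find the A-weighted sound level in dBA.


A-weighting table: 500 Hz -> -3.2 dB correction
SPL_A = SPL + correction = 88.2 + (-3.2) = 85 dBA


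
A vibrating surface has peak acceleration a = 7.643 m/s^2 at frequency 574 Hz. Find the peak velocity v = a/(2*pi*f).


omega = 2*pi*f = 2*pi*574 = 3606.55 rad/s
v = a / omega = 7.643 / 3606.55 = 0.0021192 m/s


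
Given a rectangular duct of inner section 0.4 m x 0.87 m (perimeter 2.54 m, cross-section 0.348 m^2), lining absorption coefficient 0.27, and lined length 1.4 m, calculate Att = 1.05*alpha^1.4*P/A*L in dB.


alpha^1.4 = 0.27^1.4 = 0.159922
Attenuation rate = 1.05 * alpha^1.4 * P / A
= 1.05 * 0.159922 * 2.54 / 0.348 = 1.22561 dB/m
Total Att = 1.22561 * 1.4 = 1.7159 dB


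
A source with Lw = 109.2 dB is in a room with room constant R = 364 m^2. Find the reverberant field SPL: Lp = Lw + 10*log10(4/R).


4/R = 4/364 = 0.010989
Lp = 109.2 + 10*log10(0.010989) = 89.61 dB


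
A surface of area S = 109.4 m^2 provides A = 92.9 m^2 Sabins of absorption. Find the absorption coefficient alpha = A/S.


Absorption coefficient = absorbed power / incident power
alpha = A / S = 92.9 / 109.4 = 0.84918


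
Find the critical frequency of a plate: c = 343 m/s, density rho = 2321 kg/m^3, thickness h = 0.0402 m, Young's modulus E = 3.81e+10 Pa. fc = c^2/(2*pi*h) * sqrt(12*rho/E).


12*rho/E = 12*2321/3.81e+10 = 7.31024e-07
sqrt(12*rho/E) = sqrt(7.31024e-07) = 0.000854999
c^2/(2*pi*h) = 343^2/(2*pi*0.0402) = 465782
fc = 465782 * 0.000854999 = 398.24 Hz


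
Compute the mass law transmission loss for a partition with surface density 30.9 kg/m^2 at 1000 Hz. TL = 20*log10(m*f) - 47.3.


m * f = 30.9 * 1000 = 30900
20*log10(30900) = 89.7992 dB
TL = 89.7992 - 47.3 = 42.499 dB


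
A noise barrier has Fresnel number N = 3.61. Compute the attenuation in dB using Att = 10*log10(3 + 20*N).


3 + 20*N = 3 + 20*3.61 = 75.2
Att = 10*log10(75.2) = 18.762 dB


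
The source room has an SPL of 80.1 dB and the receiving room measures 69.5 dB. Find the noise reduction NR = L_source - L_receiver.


NR = L_source - L_receiver (difference between source and receiving room levels)
NR = 80.1 - 69.5 = 10.6 dB


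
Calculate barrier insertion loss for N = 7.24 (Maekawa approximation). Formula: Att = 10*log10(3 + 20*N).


3 + 20*N = 3 + 20*7.24 = 147.8
Att = 10*log10(147.8) = 21.697 dB


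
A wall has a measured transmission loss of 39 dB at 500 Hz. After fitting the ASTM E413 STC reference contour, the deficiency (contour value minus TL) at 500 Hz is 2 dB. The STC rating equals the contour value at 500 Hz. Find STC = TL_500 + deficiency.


By ASTM E413, STC = value of the fitted reference contour at 500 Hz.
Contour value at 500 Hz = TL_500 + deficiency = 39 + 2 = 41
STC = 41


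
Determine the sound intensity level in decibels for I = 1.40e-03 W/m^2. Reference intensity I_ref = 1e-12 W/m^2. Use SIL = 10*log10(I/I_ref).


I / I_ref = 1.40e-03 / 1e-12 = 1.4e+09
SIL = 10 * log10(1.4e+09) = 91.461 dB


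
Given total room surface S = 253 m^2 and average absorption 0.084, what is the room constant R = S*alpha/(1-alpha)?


R = 253 * 0.084 / (1 - 0.084) = 23.201 m^2


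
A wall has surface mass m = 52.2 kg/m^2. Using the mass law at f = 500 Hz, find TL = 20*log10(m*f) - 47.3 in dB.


m * f = 52.2 * 500 = 26100
20*log10(26100) = 88.3328 dB
TL = 88.3328 - 47.3 = 41.033 dB


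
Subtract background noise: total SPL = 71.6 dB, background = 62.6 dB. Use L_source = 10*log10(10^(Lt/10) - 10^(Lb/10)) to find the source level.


10^(71.6/10) = 1.44544e+07
10^(62.6/10) = 1.8197e+06
Difference = 1.44544e+07 - 1.8197e+06 = 1.26347e+07
L_source = 10*log10(1.26347e+07) = 71.016 dB


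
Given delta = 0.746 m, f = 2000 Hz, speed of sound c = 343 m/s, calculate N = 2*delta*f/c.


N = 2*delta*f/c = 2*delta/lambda, where lambda = c/f
lambda = 343 / 2000 = 0.1715 m
N = 2 * 0.746 / 0.1715 = 8.6997


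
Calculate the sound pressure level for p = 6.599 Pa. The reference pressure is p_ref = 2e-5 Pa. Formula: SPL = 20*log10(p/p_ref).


p / p_ref = 6.599 / 2e-5 = 329950
SPL = 20 * log10(329950) = 110.37 dB


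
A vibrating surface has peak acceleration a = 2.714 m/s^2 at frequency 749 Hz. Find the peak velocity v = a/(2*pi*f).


omega = 2*pi*f = 2*pi*749 = 4706.11 rad/s
v = a / omega = 2.714 / 4706.11 = 0.0005767 m/s


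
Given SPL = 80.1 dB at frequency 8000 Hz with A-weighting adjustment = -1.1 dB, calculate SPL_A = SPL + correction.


A-weighting table: 8000 Hz -> -1.1 dB correction
SPL_A = SPL + correction = 80.1 + (-1.1) = 79 dBA


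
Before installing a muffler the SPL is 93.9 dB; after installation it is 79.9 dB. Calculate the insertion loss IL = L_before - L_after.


Insertion loss = SPL without muffler - SPL with muffler
IL = 93.9 - 79.9 = 14 dB


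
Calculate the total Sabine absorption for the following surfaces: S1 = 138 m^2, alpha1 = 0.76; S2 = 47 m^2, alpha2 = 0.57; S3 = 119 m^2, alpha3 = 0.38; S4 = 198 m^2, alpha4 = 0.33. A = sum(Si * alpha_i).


138 * 0.76 = 104.88
47 * 0.57 = 26.79
119 * 0.38 = 45.22
198 * 0.33 = 65.34
A_total = 104.88 + 26.79 + 45.22 + 65.34 = 242.23 m^2


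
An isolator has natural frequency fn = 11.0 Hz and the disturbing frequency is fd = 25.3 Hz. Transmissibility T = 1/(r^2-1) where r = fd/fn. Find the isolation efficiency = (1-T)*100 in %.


r = 25.3 / 11.0 = 2.3
r^2 - 1 = 2.3^2 - 1 = 4.29
T = 1/4.29 = 0.2331
Efficiency = (1 - 0.2331)*100 = 76.69 %


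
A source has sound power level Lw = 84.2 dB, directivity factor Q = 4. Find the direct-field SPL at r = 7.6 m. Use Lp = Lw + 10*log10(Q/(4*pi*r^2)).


4*pi*r^2 = 4*pi*7.6^2 = 725.834 m^2
Q / (4*pi*r^2) = 4 / 725.834 = 0.0055109
Lp = 84.2 + 10*log10(0.0055109) = 61.612 dB


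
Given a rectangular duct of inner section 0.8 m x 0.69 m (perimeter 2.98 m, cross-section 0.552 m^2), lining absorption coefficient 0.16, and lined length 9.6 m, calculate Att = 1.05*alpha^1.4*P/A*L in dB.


alpha^1.4 = 0.16^1.4 = 0.076872
Attenuation rate = 1.05 * alpha^1.4 * P / A
= 1.05 * 0.076872 * 2.98 / 0.552 = 0.435747 dB/m
Total Att = 0.435747 * 9.6 = 4.1832 dB


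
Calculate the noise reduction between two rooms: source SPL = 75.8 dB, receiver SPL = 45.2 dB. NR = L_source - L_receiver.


NR = L_source - L_receiver (difference between source and receiving room levels)
NR = 75.8 - 45.2 = 30.6 dB


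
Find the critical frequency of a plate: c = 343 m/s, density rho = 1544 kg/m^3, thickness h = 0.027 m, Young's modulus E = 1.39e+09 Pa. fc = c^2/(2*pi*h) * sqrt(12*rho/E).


12*rho/E = 12*1544/1.39e+09 = 1.33295e-05
sqrt(12*rho/E) = sqrt(1.33295e-05) = 0.00365096
c^2/(2*pi*h) = 343^2/(2*pi*0.027) = 693497
fc = 693497 * 0.00365096 = 2531.9 Hz


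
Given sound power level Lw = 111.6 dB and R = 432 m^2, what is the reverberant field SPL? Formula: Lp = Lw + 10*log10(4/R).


4/R = 4/432 = 0.00925926
Lp = 111.6 + 10*log10(0.00925926) = 91.266 dB


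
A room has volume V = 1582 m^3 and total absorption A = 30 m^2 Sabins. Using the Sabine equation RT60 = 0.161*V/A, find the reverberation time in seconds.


RT60 = 0.161 * 1582 / 30 = 8.4901 s


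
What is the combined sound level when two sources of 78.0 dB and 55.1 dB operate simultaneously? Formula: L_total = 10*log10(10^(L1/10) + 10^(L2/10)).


10^(78.0/10) = 6.30957e+07
10^(55.1/10) = 323594
Sum = 6.30957e+07 + 323594 = 6.34193e+07
L_total = 10*log10(6.34193e+07) = 78.022 dB


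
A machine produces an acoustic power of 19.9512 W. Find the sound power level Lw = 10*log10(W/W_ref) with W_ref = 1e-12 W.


W / W_ref = 19.9512 / 1e-12 = 1.99512e+13
Lw = 10 * log10(1.99512e+13) = 133 dB


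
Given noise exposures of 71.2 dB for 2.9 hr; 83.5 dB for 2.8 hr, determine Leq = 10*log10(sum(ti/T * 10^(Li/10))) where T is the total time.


T_total = 2.9 + 2.8 = 5.7 hr
(2.9/5.7) * 10^(71.2/10) = 6.70692e+06
(2.8/5.7) * 10^(83.5/10) = 1.09972e+08
Sum = 6.70692e+06 + 1.09972e+08 = 1.16679e+08
Leq = 10*log10(1.16679e+08) = 80.67 dB


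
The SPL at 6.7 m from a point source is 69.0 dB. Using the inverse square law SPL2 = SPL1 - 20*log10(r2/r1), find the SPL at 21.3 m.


r2/r1 = 21.3/6.7 = 3.1791
Correction = 20*log10(3.1791) = 10.0461 dB
SPL2 = 69.0 - 10.0461 = 58.954 dB


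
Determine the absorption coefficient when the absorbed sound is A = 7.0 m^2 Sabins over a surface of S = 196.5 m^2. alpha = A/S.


Absorption coefficient = absorbed power / incident power
alpha = A / S = 7.0 / 196.5 = 0.035623


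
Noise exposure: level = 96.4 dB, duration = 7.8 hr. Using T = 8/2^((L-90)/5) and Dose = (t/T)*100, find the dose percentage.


T_allowed = 8 / 2^((96.4 - 90)/5) = 3.29436 hr
Dose = 7.8 / 3.29436 * 100 = 236.77 %


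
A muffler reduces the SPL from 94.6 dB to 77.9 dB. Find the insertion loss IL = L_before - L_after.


Insertion loss = SPL without muffler - SPL with muffler
IL = 94.6 - 77.9 = 16.7 dB


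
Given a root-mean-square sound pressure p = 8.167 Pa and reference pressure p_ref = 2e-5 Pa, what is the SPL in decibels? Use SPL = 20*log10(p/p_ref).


p / p_ref = 8.167 / 2e-5 = 408350
SPL = 20 * log10(408350) = 112.22 dB


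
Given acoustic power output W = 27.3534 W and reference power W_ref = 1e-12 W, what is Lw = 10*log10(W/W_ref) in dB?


W / W_ref = 27.3534 / 1e-12 = 2.73534e+13
Lw = 10 * log10(2.73534e+13) = 134.37 dB


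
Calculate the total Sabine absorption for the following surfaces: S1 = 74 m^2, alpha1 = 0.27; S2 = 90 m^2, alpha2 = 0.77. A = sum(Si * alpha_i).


74 * 0.27 = 19.98
90 * 0.77 = 69.3
A_total = 19.98 + 69.3 = 89.28 m^2


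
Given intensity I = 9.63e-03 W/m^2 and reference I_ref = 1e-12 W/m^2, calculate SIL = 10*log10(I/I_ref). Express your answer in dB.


I / I_ref = 9.63e-03 / 1e-12 = 9.63e+09
SIL = 10 * log10(9.63e+09) = 99.836 dB


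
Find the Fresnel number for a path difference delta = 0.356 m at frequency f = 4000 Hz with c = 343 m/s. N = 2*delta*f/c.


N = 2*delta*f/c = 2*delta/lambda, where lambda = c/f
lambda = 343 / 4000 = 0.08575 m
N = 2 * 0.356 / 0.08575 = 8.3032


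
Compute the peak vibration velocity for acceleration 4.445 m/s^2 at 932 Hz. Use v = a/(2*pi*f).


omega = 2*pi*f = 2*pi*932 = 5855.93 rad/s
v = a / omega = 4.445 / 5855.93 = 0.00075906 m/s


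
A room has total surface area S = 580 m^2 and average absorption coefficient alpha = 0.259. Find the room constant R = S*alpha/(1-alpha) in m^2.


R = 580 * 0.259 / (1 - 0.259) = 202.73 m^2


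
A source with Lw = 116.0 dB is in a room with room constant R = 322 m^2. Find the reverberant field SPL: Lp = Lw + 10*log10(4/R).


4/R = 4/322 = 0.0124224
Lp = 116.0 + 10*log10(0.0124224) = 96.942 dB


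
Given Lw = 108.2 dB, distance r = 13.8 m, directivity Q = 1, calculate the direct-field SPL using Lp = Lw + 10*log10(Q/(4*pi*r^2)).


4*pi*r^2 = 4*pi*13.8^2 = 2393.14 m^2
Q / (4*pi*r^2) = 1 / 2393.14 = 0.000417861
Lp = 108.2 + 10*log10(0.000417861) = 74.41 dB


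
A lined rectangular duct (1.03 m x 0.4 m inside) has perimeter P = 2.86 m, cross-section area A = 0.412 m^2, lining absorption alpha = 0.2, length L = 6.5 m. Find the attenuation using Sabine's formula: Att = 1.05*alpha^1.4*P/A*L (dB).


alpha^1.4 = 0.2^1.4 = 0.105061
Attenuation rate = 1.05 * alpha^1.4 * P / A
= 1.05 * 0.105061 * 2.86 / 0.412 = 0.765772 dB/m
Total Att = 0.765772 * 6.5 = 4.9775 dB


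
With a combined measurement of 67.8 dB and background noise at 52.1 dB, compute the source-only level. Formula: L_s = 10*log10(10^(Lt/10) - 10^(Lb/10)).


10^(67.8/10) = 6.0256e+06
10^(52.1/10) = 162181
Difference = 6.0256e+06 - 162181 = 5.86342e+06
L_source = 10*log10(5.86342e+06) = 67.682 dB


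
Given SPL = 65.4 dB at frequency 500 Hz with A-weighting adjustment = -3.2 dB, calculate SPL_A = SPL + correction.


A-weighting table: 500 Hz -> -3.2 dB correction
SPL_A = SPL + correction = 65.4 + (-3.2) = 62.2 dBA


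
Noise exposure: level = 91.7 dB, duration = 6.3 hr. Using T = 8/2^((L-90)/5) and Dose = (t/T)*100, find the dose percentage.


T_allowed = 8 / 2^((91.7 - 90)/5) = 6.32033 hr
Dose = 6.3 / 6.32033 * 100 = 99.678 %


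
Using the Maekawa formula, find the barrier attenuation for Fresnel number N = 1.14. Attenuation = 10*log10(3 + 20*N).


3 + 20*N = 3 + 20*1.14 = 25.8
Att = 10*log10(25.8) = 14.116 dB


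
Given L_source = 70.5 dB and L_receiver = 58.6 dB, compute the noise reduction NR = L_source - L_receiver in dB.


NR = L_source - L_receiver (difference between source and receiving room levels)
NR = 70.5 - 58.6 = 11.9 dB


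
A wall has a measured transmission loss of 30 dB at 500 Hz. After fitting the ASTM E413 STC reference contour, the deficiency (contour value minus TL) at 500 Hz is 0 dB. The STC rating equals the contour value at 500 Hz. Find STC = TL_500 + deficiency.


By ASTM E413, STC = value of the fitted reference contour at 500 Hz.
Contour value at 500 Hz = TL_500 + deficiency = 30 + 0 = 30
STC = 30


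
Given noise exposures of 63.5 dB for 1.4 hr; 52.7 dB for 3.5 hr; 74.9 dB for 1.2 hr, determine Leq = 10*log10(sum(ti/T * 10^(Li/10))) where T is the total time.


T_total = 1.4 + 3.5 + 1.2 = 6.1 hr
(1.4/6.1) * 10^(63.5/10) = 513805
(3.5/6.1) * 10^(52.7/10) = 106841
(1.2/6.1) * 10^(74.9/10) = 6.07927e+06
Sum = 513805 + 106841 + 6.07927e+06 = 6.69992e+06
Leq = 10*log10(6.69992e+06) = 68.261 dB


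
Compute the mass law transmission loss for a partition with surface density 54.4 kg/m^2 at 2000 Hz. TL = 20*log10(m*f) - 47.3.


m * f = 54.4 * 2000 = 108800
20*log10(108800) = 100.733 dB
TL = 100.733 - 47.3 = 53.433 dB


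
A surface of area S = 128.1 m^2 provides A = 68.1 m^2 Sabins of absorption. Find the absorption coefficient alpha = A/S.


Absorption coefficient = absorbed power / incident power
alpha = A / S = 68.1 / 128.1 = 0.53162


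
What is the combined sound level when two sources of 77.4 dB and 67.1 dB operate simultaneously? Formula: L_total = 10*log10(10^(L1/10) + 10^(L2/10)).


10^(77.4/10) = 5.49541e+07
10^(67.1/10) = 5.12861e+06
Sum = 5.49541e+07 + 5.12861e+06 = 6.00827e+07
L_total = 10*log10(6.00827e+07) = 77.787 dB


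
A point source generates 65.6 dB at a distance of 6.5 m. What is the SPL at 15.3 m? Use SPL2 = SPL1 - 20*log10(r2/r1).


r2/r1 = 15.3/6.5 = 2.35385
Correction = 20*log10(2.35385) = 7.43558 dB
SPL2 = 65.6 - 7.43558 = 58.164 dB


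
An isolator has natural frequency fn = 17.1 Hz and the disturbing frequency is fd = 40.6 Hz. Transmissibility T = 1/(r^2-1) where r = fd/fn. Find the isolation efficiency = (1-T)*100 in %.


r = 40.6 / 17.1 = 2.37427
r^2 - 1 = 2.37427^2 - 1 = 4.63716
T = 1/4.63716 = 0.215649
Efficiency = (1 - 0.215649)*100 = 78.435 %


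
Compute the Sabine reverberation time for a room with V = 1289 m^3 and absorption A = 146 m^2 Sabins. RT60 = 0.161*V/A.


RT60 = 0.161 * 1289 / 146 = 1.4214 s


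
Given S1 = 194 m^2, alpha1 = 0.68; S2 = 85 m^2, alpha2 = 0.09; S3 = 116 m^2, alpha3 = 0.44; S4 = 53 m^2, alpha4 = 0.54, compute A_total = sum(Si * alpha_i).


194 * 0.68 = 131.92
85 * 0.09 = 7.65
116 * 0.44 = 51.04
53 * 0.54 = 28.62
A_total = 131.92 + 7.65 + 51.04 + 28.62 = 219.23 m^2


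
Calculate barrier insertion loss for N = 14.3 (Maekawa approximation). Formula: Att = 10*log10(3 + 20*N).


3 + 20*N = 3 + 20*14.3 = 289
Att = 10*log10(289) = 24.609 dB


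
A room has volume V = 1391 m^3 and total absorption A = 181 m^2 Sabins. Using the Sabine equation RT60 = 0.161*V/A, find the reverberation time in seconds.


RT60 = 0.161 * 1391 / 181 = 1.2373 s


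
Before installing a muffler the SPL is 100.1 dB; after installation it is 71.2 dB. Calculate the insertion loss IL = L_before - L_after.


Insertion loss = SPL without muffler - SPL with muffler
IL = 100.1 - 71.2 = 28.9 dB


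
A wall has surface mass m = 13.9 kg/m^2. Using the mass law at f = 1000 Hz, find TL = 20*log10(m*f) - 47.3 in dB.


m * f = 13.9 * 1000 = 13900
20*log10(13900) = 82.8603 dB
TL = 82.8603 - 47.3 = 35.56 dB


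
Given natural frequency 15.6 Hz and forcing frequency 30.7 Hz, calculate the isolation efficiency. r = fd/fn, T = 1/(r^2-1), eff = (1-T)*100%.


r = 30.7 / 15.6 = 1.96795
r^2 - 1 = 1.96795^2 - 1 = 2.87283
T = 1/2.87283 = 0.348089
Efficiency = (1 - 0.348089)*100 = 65.191 %


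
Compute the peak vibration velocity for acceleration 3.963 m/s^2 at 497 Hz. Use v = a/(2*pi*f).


omega = 2*pi*f = 2*pi*497 = 3122.74 rad/s
v = a / omega = 3.963 / 3122.74 = 0.0012691 m/s


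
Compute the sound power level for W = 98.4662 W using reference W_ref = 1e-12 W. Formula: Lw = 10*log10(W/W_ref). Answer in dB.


W / W_ref = 98.4662 / 1e-12 = 9.84662e+13
Lw = 10 * log10(9.84662e+13) = 139.93 dB


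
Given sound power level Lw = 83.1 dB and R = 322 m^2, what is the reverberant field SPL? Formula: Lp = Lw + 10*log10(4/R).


4/R = 4/322 = 0.0124224
Lp = 83.1 + 10*log10(0.0124224) = 64.042 dB


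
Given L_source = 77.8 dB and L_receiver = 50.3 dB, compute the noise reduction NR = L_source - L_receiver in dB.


NR = L_source - L_receiver (difference between source and receiving room levels)
NR = 77.8 - 50.3 = 27.5 dB


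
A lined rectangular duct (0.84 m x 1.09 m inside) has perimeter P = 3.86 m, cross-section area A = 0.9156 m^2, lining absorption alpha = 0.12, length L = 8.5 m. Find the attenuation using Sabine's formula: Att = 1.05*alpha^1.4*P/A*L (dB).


alpha^1.4 = 0.12^1.4 = 0.0513871
Attenuation rate = 1.05 * alpha^1.4 * P / A
= 1.05 * 0.0513871 * 3.86 / 0.9156 = 0.22747 dB/m
Total Att = 0.22747 * 8.5 = 1.9335 dB


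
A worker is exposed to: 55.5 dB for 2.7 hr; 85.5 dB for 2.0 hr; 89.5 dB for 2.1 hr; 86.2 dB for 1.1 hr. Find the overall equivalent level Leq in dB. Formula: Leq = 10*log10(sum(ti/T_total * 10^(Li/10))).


T_total = 2.7 + 2.0 + 2.1 + 1.1 = 7.9 hr
(2.7/7.9) * 10^(55.5/10) = 121265
(2.0/7.9) * 10^(85.5/10) = 8.98262e+07
(2.1/7.9) * 10^(89.5/10) = 2.36915e+08
(1.1/7.9) * 10^(86.2/10) = 5.80451e+07
Sum = 121265 + 8.98262e+07 + 2.36915e+08 + 5.80451e+07 = 3.84908e+08
Leq = 10*log10(3.84908e+08) = 85.854 dB


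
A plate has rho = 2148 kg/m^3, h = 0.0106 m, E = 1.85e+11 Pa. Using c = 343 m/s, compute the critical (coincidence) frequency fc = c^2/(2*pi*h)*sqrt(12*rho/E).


12*rho/E = 12*2148/1.85e+11 = 1.3933e-07
sqrt(12*rho/E) = sqrt(1.3933e-07) = 0.000373269
c^2/(2*pi*h) = 343^2/(2*pi*0.0106) = 1.76645e+06
fc = 1.76645e+06 * 0.000373269 = 659.36 Hz


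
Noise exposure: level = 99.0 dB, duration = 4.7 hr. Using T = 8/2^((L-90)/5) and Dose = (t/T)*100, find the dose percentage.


T_allowed = 8 / 2^((99.0 - 90)/5) = 2.2974 hr
Dose = 4.7 / 2.2974 * 100 = 204.58 %


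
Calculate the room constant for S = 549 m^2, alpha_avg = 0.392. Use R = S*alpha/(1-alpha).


R = 549 * 0.392 / (1 - 0.392) = 353.96 m^2


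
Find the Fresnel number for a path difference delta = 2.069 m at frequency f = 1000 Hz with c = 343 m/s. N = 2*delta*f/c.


N = 2*delta*f/c = 2*delta/lambda, where lambda = c/f
lambda = 343 / 1000 = 0.343 m
N = 2 * 2.069 / 0.343 = 12.064


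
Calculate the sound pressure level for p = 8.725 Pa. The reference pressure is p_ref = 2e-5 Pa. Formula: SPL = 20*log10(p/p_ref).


p / p_ref = 8.725 / 2e-5 = 436250
SPL = 20 * log10(436250) = 112.79 dB


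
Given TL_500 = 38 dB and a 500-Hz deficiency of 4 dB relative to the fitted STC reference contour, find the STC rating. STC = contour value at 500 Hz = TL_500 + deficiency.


By ASTM E413, STC = value of the fitted reference contour at 500 Hz.
Contour value at 500 Hz = TL_500 + deficiency = 38 + 4 = 42
STC = 42


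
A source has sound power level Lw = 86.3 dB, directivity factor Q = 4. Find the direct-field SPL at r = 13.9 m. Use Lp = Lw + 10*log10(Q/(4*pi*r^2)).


4*pi*r^2 = 4*pi*13.9^2 = 2427.95 m^2
Q / (4*pi*r^2) = 4 / 2427.95 = 0.00164748
Lp = 86.3 + 10*log10(0.00164748) = 58.468 dB


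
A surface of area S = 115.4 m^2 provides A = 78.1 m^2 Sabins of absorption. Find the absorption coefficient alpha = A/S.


Absorption coefficient = absorbed power / incident power
alpha = A / S = 78.1 / 115.4 = 0.67678


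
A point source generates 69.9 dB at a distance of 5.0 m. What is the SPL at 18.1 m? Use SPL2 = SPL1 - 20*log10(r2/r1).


r2/r1 = 18.1/5.0 = 3.62
Correction = 20*log10(3.62) = 11.1742 dB
SPL2 = 69.9 - 11.1742 = 58.726 dB


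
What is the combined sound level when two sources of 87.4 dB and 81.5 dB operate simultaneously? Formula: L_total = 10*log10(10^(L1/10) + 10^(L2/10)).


10^(87.4/10) = 5.49541e+08
10^(81.5/10) = 1.41254e+08
Sum = 5.49541e+08 + 1.41254e+08 = 6.90795e+08
L_total = 10*log10(6.90795e+08) = 88.393 dB


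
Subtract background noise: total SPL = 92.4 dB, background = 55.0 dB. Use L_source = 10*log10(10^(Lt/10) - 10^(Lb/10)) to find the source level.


10^(92.4/10) = 1.7378e+09
10^(55.0/10) = 316228
Difference = 1.7378e+09 - 316228 = 1.73748e+09
L_source = 10*log10(1.73748e+09) = 92.399 dB


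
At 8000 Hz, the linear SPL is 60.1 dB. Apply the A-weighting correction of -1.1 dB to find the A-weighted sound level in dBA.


A-weighting table: 8000 Hz -> -1.1 dB correction
SPL_A = SPL + correction = 60.1 + (-1.1) = 59 dBA


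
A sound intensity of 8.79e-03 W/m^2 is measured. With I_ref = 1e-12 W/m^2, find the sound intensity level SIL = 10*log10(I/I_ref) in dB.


I / I_ref = 8.79e-03 / 1e-12 = 8.79e+09
SIL = 10 * log10(8.79e+09) = 99.44 dB


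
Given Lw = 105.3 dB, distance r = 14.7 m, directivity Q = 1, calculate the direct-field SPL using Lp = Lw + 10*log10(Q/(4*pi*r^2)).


4*pi*r^2 = 4*pi*14.7^2 = 2715.47 m^2
Q / (4*pi*r^2) = 1 / 2715.47 = 0.00036826
Lp = 105.3 + 10*log10(0.00036826) = 70.962 dB


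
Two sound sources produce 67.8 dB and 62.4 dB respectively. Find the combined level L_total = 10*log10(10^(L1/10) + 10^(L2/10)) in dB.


10^(67.8/10) = 6.0256e+06
10^(62.4/10) = 1.7378e+06
Sum = 6.0256e+06 + 1.7378e+06 = 7.7634e+06
L_total = 10*log10(7.7634e+06) = 68.901 dB


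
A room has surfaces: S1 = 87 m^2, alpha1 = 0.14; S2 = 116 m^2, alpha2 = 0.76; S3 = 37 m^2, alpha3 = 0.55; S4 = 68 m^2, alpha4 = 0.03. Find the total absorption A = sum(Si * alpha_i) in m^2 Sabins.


87 * 0.14 = 12.18
116 * 0.76 = 88.16
37 * 0.55 = 20.35
68 * 0.03 = 2.04
A_total = 12.18 + 88.16 + 20.35 + 2.04 = 122.73 m^2


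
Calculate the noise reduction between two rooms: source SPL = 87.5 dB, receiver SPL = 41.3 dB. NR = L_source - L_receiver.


NR = L_source - L_receiver (difference between source and receiving room levels)
NR = 87.5 - 41.3 = 46.2 dB


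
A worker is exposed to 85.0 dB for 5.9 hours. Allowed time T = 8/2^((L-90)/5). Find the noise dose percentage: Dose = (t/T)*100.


T_allowed = 8 / 2^((85.0 - 90)/5) = 16 hr
Dose = 5.9 / 16 * 100 = 36.875 %


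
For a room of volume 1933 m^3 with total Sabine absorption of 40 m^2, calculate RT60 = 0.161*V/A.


RT60 = 0.161 * 1933 / 40 = 7.7803 s


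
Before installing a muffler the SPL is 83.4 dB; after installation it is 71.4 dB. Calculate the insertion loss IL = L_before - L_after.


Insertion loss = SPL without muffler - SPL with muffler
IL = 83.4 - 71.4 = 12 dB


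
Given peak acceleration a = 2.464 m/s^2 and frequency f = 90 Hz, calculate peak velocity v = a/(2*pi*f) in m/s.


omega = 2*pi*f = 2*pi*90 = 565.487 rad/s
v = a / omega = 2.464 / 565.487 = 0.0043573 m/s


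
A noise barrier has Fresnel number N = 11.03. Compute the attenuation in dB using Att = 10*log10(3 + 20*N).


3 + 20*N = 3 + 20*11.03 = 223.6
Att = 10*log10(223.6) = 23.495 dB


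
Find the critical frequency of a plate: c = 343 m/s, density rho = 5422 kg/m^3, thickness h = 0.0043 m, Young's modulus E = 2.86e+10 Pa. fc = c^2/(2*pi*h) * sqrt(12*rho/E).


12*rho/E = 12*5422/2.86e+10 = 2.27497e-06
sqrt(12*rho/E) = sqrt(2.27497e-06) = 0.0015083
c^2/(2*pi*h) = 343^2/(2*pi*0.0043) = 4.35452e+06
fc = 4.35452e+06 * 0.0015083 = 6567.9 Hz


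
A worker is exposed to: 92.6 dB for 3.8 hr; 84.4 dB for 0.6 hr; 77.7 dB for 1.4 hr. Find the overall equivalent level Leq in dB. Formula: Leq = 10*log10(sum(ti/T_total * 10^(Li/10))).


T_total = 3.8 + 0.6 + 1.4 = 5.8 hr
(3.8/5.8) * 10^(92.6/10) = 1.19222e+09
(0.6/5.8) * 10^(84.4/10) = 2.8492e+07
(1.4/5.8) * 10^(77.7/10) = 1.42135e+07
Sum = 1.19222e+09 + 2.8492e+07 + 1.42135e+07 = 1.23493e+09
Leq = 10*log10(1.23493e+09) = 90.916 dB


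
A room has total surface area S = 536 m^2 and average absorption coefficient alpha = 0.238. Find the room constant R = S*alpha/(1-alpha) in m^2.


R = 536 * 0.238 / (1 - 0.238) = 167.41 m^2


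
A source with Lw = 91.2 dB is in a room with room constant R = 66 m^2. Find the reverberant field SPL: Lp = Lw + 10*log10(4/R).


4/R = 4/66 = 0.0606061
Lp = 91.2 + 10*log10(0.0606061) = 79.025 dB


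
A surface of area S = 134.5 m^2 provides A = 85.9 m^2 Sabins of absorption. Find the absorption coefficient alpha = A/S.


Absorption coefficient = absorbed power / incident power
alpha = A / S = 85.9 / 134.5 = 0.63866


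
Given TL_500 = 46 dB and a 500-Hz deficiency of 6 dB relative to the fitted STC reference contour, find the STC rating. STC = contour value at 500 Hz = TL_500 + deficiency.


By ASTM E413, STC = value of the fitted reference contour at 500 Hz.
Contour value at 500 Hz = TL_500 + deficiency = 46 + 6 = 52
STC = 52


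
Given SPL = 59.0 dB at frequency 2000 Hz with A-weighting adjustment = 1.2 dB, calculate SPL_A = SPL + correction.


A-weighting table: 2000 Hz -> 1.2 dB correction
SPL_A = SPL + correction = 59.0 + (1.2) = 60.2 dBA


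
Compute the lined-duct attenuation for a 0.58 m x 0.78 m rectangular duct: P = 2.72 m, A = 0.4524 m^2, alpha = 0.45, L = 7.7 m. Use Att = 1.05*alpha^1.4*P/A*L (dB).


alpha^1.4 = 0.45^1.4 = 0.326962
Attenuation rate = 1.05 * alpha^1.4 * P / A
= 1.05 * 0.326962 * 2.72 / 0.4524 = 2.06411 dB/m
Total Att = 2.06411 * 7.7 = 15.894 dB


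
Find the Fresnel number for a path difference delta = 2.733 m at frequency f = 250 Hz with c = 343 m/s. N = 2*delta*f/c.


N = 2*delta*f/c = 2*delta/lambda, where lambda = c/f
lambda = 343 / 250 = 1.372 m
N = 2 * 2.733 / 1.372 = 3.984


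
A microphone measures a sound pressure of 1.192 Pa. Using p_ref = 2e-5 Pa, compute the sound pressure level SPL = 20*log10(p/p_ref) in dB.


p / p_ref = 1.192 / 2e-5 = 59600
SPL = 20 * log10(59600) = 95.505 dB


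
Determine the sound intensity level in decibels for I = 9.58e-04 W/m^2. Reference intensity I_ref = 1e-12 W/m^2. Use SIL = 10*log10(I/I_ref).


I / I_ref = 9.58e-04 / 1e-12 = 9.58e+08
SIL = 10 * log10(9.58e+08) = 89.814 dB


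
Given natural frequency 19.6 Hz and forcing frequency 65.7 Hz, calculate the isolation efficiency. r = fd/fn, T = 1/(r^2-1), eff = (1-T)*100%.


r = 65.7 / 19.6 = 3.35204
r^2 - 1 = 3.35204^2 - 1 = 10.2362
T = 1/10.2362 = 0.0976925
Efficiency = (1 - 0.0976925)*100 = 90.231 %


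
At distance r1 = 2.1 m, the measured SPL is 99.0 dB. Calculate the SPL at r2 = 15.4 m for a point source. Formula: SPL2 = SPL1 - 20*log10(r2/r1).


r2/r1 = 15.4/2.1 = 7.33333
Correction = 20*log10(7.33333) = 17.306 dB
SPL2 = 99.0 - 17.306 = 81.694 dB


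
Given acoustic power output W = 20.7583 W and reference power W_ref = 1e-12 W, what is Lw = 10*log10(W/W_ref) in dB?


W / W_ref = 20.7583 / 1e-12 = 2.07583e+13
Lw = 10 * log10(2.07583e+13) = 133.17 dB


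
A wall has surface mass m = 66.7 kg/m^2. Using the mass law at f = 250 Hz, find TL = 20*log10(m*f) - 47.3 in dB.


m * f = 66.7 * 250 = 16675
20*log10(16675) = 84.4413 dB
TL = 84.4413 - 47.3 = 37.141 dB


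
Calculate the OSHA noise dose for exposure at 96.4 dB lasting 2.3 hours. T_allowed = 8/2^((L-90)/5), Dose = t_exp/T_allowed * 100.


T_allowed = 8 / 2^((96.4 - 90)/5) = 3.29436 hr
Dose = 2.3 / 3.29436 * 100 = 69.816 %


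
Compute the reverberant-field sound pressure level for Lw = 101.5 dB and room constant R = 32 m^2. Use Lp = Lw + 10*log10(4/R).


4/R = 4/32 = 0.125
Lp = 101.5 + 10*log10(0.125) = 92.469 dB


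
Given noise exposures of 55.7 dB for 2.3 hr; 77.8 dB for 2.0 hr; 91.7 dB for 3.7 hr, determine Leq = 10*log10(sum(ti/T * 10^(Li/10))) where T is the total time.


T_total = 2.3 + 2.0 + 3.7 = 8.0 hr
(2.3/8.0) * 10^(55.7/10) = 106816
(2.0/8.0) * 10^(77.8/10) = 1.5064e+07
(3.7/8.0) * 10^(91.7/10) = 6.84088e+08
Sum = 106816 + 1.5064e+07 + 6.84088e+08 = 6.99259e+08
Leq = 10*log10(6.99259e+08) = 88.446 dB


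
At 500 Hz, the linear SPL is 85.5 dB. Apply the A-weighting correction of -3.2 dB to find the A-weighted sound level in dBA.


A-weighting table: 500 Hz -> -3.2 dB correction
SPL_A = SPL + correction = 85.5 + (-3.2) = 82.3 dBA


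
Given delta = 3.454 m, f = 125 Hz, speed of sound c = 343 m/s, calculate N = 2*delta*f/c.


N = 2*delta*f/c = 2*delta/lambda, where lambda = c/f
lambda = 343 / 125 = 2.744 m
N = 2 * 3.454 / 2.744 = 2.5175


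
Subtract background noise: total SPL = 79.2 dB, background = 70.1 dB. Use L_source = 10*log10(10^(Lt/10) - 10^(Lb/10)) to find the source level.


10^(79.2/10) = 8.31764e+07
10^(70.1/10) = 1.02329e+07
Difference = 8.31764e+07 - 1.02329e+07 = 7.29435e+07
L_source = 10*log10(7.29435e+07) = 78.63 dB


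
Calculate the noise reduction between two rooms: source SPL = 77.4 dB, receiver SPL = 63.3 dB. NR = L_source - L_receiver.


NR = L_source - L_receiver (difference between source and receiving room levels)
NR = 77.4 - 63.3 = 14.1 dB


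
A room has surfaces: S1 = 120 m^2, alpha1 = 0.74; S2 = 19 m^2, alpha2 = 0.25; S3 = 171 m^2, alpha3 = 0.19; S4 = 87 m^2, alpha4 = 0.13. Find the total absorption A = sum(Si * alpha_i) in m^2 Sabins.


120 * 0.74 = 88.8
19 * 0.25 = 4.75
171 * 0.19 = 32.49
87 * 0.13 = 11.31
A_total = 88.8 + 4.75 + 32.49 + 11.31 = 137.35 m^2


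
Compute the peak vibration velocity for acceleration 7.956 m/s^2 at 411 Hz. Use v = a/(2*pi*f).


omega = 2*pi*f = 2*pi*411 = 2582.39 rad/s
v = a / omega = 7.956 / 2582.39 = 0.0030809 m/s


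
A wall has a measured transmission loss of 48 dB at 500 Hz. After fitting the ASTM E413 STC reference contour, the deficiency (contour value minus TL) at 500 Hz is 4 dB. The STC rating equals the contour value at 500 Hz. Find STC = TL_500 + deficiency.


By ASTM E413, STC = value of the fitted reference contour at 500 Hz.
Contour value at 500 Hz = TL_500 + deficiency = 48 + 4 = 52
STC = 52


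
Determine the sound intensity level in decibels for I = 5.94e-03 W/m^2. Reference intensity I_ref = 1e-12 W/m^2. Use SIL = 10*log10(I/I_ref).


I / I_ref = 5.94e-03 / 1e-12 = 5.94e+09
SIL = 10 * log10(5.94e+09) = 97.738 dB


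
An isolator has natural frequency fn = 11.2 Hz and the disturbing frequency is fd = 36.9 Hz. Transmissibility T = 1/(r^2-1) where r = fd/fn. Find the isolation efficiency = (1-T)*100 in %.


r = 36.9 / 11.2 = 3.29464
r^2 - 1 = 3.29464^2 - 1 = 9.85465
T = 1/9.85465 = 0.101475
Efficiency = (1 - 0.101475)*100 = 89.853 %


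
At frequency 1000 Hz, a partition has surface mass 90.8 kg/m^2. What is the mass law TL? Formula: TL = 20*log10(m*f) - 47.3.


m * f = 90.8 * 1000 = 90800
20*log10(90800) = 99.1617 dB
TL = 99.1617 - 47.3 = 51.862 dB


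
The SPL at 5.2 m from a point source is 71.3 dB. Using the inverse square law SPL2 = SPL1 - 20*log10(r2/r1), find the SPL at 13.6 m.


r2/r1 = 13.6/5.2 = 2.61538
Correction = 20*log10(2.61538) = 8.3507 dB
SPL2 = 71.3 - 8.3507 = 62.949 dB


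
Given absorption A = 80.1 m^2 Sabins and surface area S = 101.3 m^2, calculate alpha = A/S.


Absorption coefficient = absorbed power / incident power
alpha = A / S = 80.1 / 101.3 = 0.79072


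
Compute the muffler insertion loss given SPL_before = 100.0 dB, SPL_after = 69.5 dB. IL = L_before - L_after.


Insertion loss = SPL without muffler - SPL with muffler
IL = 100.0 - 69.5 = 30.5 dB


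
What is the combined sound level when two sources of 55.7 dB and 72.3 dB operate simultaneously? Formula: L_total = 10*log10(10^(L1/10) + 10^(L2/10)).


10^(55.7/10) = 371535
10^(72.3/10) = 1.69824e+07
Sum = 371535 + 1.69824e+07 = 1.73539e+07
L_total = 10*log10(1.73539e+07) = 72.394 dB


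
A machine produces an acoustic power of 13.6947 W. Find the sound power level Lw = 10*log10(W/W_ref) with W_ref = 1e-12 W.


W / W_ref = 13.6947 / 1e-12 = 1.36947e+13
Lw = 10 * log10(1.36947e+13) = 131.37 dB


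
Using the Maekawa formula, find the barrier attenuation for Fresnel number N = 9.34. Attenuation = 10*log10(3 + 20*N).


3 + 20*N = 3 + 20*9.34 = 189.8
Att = 10*log10(189.8) = 22.783 dB


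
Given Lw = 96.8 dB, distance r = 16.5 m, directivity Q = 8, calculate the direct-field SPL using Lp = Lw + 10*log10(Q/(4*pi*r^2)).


4*pi*r^2 = 4*pi*16.5^2 = 3421.19 m^2
Q / (4*pi*r^2) = 8 / 3421.19 = 0.00233837
Lp = 96.8 + 10*log10(0.00233837) = 70.489 dB


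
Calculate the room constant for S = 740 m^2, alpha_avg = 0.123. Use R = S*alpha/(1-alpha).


R = 740 * 0.123 / (1 - 0.123) = 103.79 m^2


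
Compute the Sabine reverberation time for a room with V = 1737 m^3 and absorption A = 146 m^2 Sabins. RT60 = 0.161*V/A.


RT60 = 0.161 * 1737 / 146 = 1.9155 s


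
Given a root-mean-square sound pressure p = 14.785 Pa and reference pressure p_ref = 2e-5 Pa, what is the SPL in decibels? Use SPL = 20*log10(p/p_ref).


p / p_ref = 14.785 / 2e-5 = 739250
SPL = 20 * log10(739250) = 117.38 dB


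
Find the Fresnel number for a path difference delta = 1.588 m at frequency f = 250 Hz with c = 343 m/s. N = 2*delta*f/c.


N = 2*delta*f/c = 2*delta/lambda, where lambda = c/f
lambda = 343 / 250 = 1.372 m
N = 2 * 1.588 / 1.372 = 2.3149


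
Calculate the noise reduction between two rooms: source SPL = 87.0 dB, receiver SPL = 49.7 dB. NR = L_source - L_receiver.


NR = L_source - L_receiver (difference between source and receiving room levels)
NR = 87.0 - 49.7 = 37.3 dB


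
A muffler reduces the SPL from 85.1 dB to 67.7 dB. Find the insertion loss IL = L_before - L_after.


Insertion loss = SPL without muffler - SPL with muffler
IL = 85.1 - 67.7 = 17.4 dB


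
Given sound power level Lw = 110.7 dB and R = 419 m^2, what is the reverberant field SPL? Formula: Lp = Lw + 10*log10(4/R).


4/R = 4/419 = 0.00954654
Lp = 110.7 + 10*log10(0.00954654) = 90.498 dB


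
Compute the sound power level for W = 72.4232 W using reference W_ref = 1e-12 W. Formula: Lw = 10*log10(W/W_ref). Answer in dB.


W / W_ref = 72.4232 / 1e-12 = 7.24232e+13
Lw = 10 * log10(7.24232e+13) = 138.6 dB


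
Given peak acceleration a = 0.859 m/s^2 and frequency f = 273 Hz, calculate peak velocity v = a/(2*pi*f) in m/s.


omega = 2*pi*f = 2*pi*273 = 1715.31 rad/s
v = a / omega = 0.859 / 1715.31 = 0.00050078 m/s


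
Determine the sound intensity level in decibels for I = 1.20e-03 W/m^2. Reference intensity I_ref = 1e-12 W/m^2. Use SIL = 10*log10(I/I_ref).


I / I_ref = 1.20e-03 / 1e-12 = 1.2e+09
SIL = 10 * log10(1.2e+09) = 90.792 dB


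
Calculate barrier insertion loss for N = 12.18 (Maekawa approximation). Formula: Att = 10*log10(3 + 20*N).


3 + 20*N = 3 + 20*12.18 = 246.6
Att = 10*log10(246.6) = 23.92 dB


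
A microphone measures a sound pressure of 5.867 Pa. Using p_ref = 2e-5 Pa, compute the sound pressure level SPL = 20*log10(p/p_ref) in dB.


p / p_ref = 5.867 / 2e-5 = 293350
SPL = 20 * log10(293350) = 109.35 dB


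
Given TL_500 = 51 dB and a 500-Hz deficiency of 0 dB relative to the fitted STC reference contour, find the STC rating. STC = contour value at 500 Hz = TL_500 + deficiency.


By ASTM E413, STC = value of the fitted reference contour at 500 Hz.
Contour value at 500 Hz = TL_500 + deficiency = 51 + 0 = 51
STC = 51


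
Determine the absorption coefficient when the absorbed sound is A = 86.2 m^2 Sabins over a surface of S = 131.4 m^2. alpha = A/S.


Absorption coefficient = absorbed power / incident power
alpha = A / S = 86.2 / 131.4 = 0.65601


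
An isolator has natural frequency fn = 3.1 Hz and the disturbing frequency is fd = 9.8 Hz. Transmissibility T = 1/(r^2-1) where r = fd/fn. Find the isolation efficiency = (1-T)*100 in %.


r = 9.8 / 3.1 = 3.16129
r^2 - 1 = 3.16129^2 - 1 = 8.99375
T = 1/8.99375 = 0.111188
Efficiency = (1 - 0.111188)*100 = 88.881 %
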